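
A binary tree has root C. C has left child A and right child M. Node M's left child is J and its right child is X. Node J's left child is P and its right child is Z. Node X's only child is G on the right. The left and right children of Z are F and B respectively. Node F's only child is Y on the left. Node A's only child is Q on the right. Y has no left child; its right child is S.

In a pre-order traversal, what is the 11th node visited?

B

Pre-order visits the node, then its left subtree, then its right subtree.
Visit C.
At C: go left to A.
  Visit A.
  At A: no left child.
  At A: go right to Q.
    Q is a leaf — visit Q.
At C: go right to M.
  Visit M.
  At M: go left to J.
    Visit J.
    At J: go left to P.
      P is a leaf — visit P.
    At J: go right to Z.
      Visit Z.
      At Z: go left to F.
        Visit F.
        At F: go left to Y.
          Visit Y.
          At Y: no left child.
          At Y: go right to S.
            S is a leaf — visit S.
        At F: no right child.
      At Z: go right to B.
        B is a leaf — visit B.
  At M: go right to X.
    Visit X.
    At X: no left child.
    At X: go right to G.
      G is a leaf — visit G.
Full pre-order sequence: C, A, Q, M, J, P, Z, F, Y, S, B, X, G.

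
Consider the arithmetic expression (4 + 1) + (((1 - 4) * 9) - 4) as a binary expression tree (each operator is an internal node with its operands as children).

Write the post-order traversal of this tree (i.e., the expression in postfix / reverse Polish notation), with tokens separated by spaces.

4 1 + 1 4 - 9 * 4 - +

Post-order on an expression tree gives postfix notation: for each operator, emit left operand, right operand, then the operator.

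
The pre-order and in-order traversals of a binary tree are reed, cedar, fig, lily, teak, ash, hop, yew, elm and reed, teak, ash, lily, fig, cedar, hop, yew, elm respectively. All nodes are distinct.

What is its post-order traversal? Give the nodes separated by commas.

ash, teak, lily, fig, elm, yew, hop, cedar, reed

The first element of pre-order is the root; it splits in-order into left and right subtrees.
Root reed: left subtree has 0 nodes { }, right has 8 {teak, ash, lily, fig, cedar, hop, yew, elm}.
  Root cedar: left subtree has 4 nodes {teak, ash, lily, fig}, right has 3 {hop, yew, elm}.
    Root fig: left subtree has 3 nodes {teak, ash, lily}, right has 0 { }.
      Root lily: left subtree has 2 nodes {teak, ash}, right has 0 { }.
        Root teak: left subtree has 0 nodes { }, right has 1 {ash}.
    Root hop: left subtree has 0 nodes { }, right has 2 {yew, elm}.
      Root yew: left subtree has 0 nodes { }, right has 1 {elm}.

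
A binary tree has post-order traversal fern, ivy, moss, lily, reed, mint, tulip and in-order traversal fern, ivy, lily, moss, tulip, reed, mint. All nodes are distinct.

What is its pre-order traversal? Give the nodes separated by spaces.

tulip lily ivy fern moss mint reed

The last element of post-order is the root; it splits in-order into left and right subtrees.
Root tulip: left subtree has 4 nodes {fern, ivy, lily, moss}, right has 2 {reed, mint}.
  Root lily: left subtree has 2 nodes {fern, ivy}, right has 1 {moss}.
    Root ivy: left subtree has 1 node {fern}, right has 0 { }.
  Root mint: left subtree has 1 node {reed}, right has 0 { }.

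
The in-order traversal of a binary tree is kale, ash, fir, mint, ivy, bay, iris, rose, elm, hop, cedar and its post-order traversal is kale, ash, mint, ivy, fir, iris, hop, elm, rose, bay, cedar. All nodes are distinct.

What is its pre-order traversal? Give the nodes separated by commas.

The last element of post-order is the root; it splits in-order into left and right subtrees.
Root cedar: left subtree has 10 nodes {kale, ash, fir, mint, ivy, bay, iris, rose, elm, hop}, right has 0 { }.
  Root bay: left subtree has 5 nodes {kale, ash, fir, mint, ivy}, right has 4 {iris, rose, elm, hop}.
    Root fir: left subtree has 2 nodes {kale, ash}, right has 2 {mint, ivy}.
      Root ash: left subtree has 1 node {kale}, right has 0 { }.
      Root ivy: left subtree has 1 node {mint}, right has 0 { }.
    Root rose: left subtree has 1 node {iris}, right has 2 {elm, hop}.
      Root elm: left subtree has 0 nodes { }, right has 1 {hop}.

cedar, bay, fir, ash, kale, ivy, mint, rose, iris, elm, hop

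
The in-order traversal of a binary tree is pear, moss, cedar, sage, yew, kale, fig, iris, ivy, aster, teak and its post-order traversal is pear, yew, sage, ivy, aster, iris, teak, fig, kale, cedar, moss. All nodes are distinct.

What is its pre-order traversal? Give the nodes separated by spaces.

moss pear cedar kale sage yew fig teak iris aster ivy

The last element of post-order is the root; it splits in-order into left and right subtrees.
Root moss: left subtree has 1 node {pear}, right has 9 {cedar, sage, yew, kale, fig, iris, ivy, aster, teak}.
  Root cedar: left subtree has 0 nodes { }, right has 8 {sage, yew, kale, fig, iris, ivy, aster, teak}.
    Root kale: left subtree has 2 nodes {sage, yew}, right has 5 {fig, iris, ivy, aster, teak}.
      Root sage: left subtree has 0 nodes { }, right has 1 {yew}.
      Root fig: left subtree has 0 nodes { }, right has 4 {iris, ivy, aster, teak}.
        Root teak: left subtree has 3 nodes {iris, ivy, aster}, right has 0 { }.
          Root iris: left subtree has 0 nodes { }, right has 2 {ivy, aster}.
            Root aster: left subtree has 1 node {ivy}, right has 0 { }.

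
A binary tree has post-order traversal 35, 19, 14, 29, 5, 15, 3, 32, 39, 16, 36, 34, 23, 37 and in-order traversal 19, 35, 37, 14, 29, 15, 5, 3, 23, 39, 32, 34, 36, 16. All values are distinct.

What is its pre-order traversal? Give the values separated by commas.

37, 19, 35, 23, 3, 15, 29, 14, 5, 34, 39, 32, 36, 16

The last element of post-order is the root; it splits in-order into left and right subtrees.
Root 37: left subtree has 2 nodes {19, 35}, right has 11 {14, 29, 15, 5, 3, 23, 39, 32, 34, 36, 16}.
  Root 19: left subtree has 0 nodes { }, right has 1 {35}.
  Root 23: left subtree has 5 nodes {14, 29, 15, 5, 3}, right has 5 {39, 32, 34, 36, 16}.
    Root 3: left subtree has 4 nodes {14, 29, 15, 5}, right has 0 { }.
      Root 15: left subtree has 2 nodes {14, 29}, right has 1 {5}.
        Root 29: left subtree has 1 node {14}, right has 0 { }.
    Root 34: left subtree has 2 nodes {39, 32}, right has 2 {36, 16}.
      Root 39: left subtree has 0 nodes { }, right has 1 {32}.
      Root 36: left subtree has 0 nodes { }, right has 1 {16}.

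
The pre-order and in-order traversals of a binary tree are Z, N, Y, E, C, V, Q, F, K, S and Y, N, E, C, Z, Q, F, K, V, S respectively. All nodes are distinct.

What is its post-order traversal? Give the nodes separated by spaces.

The first element of pre-order is the root; it splits in-order into left and right subtrees.
Root Z: left subtree has 4 nodes {Y, N, E, C}, right has 5 {Q, F, K, V, S}.
  Root N: left subtree has 1 node {Y}, right has 2 {E, C}.
    Root E: left subtree has 0 nodes { }, right has 1 {C}.
  Root V: left subtree has 3 nodes {Q, F, K}, right has 1 {S}.
    Root Q: left subtree has 0 nodes { }, right has 2 {F, K}.
      Root F: left subtree has 0 nodes { }, right has 1 {K}.

Y C E N K F Q S V Z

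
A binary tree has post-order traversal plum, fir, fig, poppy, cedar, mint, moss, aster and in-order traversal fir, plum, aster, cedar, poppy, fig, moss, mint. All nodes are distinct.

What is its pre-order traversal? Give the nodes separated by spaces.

aster fir plum moss cedar poppy fig mint

The last element of post-order is the root; it splits in-order into left and right subtrees.
Root aster: left subtree has 2 nodes {fir, plum}, right has 5 {cedar, poppy, fig, moss, mint}.
  Root fir: left subtree has 0 nodes { }, right has 1 {plum}.
  Root moss: left subtree has 3 nodes {cedar, poppy, fig}, right has 1 {mint}.
    Root cedar: left subtree has 0 nodes { }, right has 2 {poppy, fig}.
      Root poppy: left subtree has 0 nodes { }, right has 1 {fig}.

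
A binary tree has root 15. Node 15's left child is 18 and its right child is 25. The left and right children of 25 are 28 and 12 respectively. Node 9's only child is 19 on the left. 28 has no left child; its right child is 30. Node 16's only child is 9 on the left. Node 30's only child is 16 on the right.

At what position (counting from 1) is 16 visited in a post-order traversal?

4

Post-order visits the left subtree, then the right subtree, then the node.
At 15: go left to 18.
  18 is a leaf — visit 18.
At 15: go right to 25.
  At 25: go left to 28.
    At 28: no left child.
    At 28: go right to 30.
      At 30: no left child.
      At 30: go right to 16.
        At 16: go left to 9.
          At 9: go left to 19.
            19 is a leaf — visit 19.
          At 9: no right child.
          Visit 9.
        At 16: no right child.
        Visit 16.
      Visit 30.
    Visit 28.
  At 25: go right to 12.
    12 is a leaf — visit 12.
  Visit 25.
Visit 15.
Full post-order sequence: 18, 19, 9, 16, 30, 28, 12, 25, 15.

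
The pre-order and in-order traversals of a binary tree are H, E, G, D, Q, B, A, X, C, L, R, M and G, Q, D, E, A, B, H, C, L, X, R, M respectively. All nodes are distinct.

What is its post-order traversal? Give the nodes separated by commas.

The first element of pre-order is the root; it splits in-order into left and right subtrees.
Root H: left subtree has 6 nodes {G, Q, D, E, A, B}, right has 5 {C, L, X, R, M}.
  Root E: left subtree has 3 nodes {G, Q, D}, right has 2 {A, B}.
    Root G: left subtree has 0 nodes { }, right has 2 {Q, D}.
      Root D: left subtree has 1 node {Q}, right has 0 { }.
    Root B: left subtree has 1 node {A}, right has 0 { }.
  Root X: left subtree has 2 nodes {C, L}, right has 2 {R, M}.
    Root C: left subtree has 0 nodes { }, right has 1 {L}.
    Root R: left subtree has 0 nodes { }, right has 1 {M}.

Q, D, G, A, B, E, L, C, M, R, X, H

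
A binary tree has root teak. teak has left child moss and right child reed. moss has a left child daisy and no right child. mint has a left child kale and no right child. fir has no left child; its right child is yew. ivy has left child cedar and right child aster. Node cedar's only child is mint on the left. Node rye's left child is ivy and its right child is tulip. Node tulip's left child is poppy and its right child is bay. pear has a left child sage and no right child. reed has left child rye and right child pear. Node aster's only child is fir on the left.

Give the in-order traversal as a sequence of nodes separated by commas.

daisy, moss, teak, kale, mint, cedar, ivy, fir, yew, aster, rye, poppy, tulip, bay, reed, sage, pear

In-order visits the left subtree, then the node, then the right subtree.
At teak: go left to moss.
  At moss: go left to daisy.
    daisy is a leaf — visit daisy.
  Visit moss.
  At moss: no right child.
Visit teak.
At teak: go right to reed.
  At reed: go left to rye.
    At rye: go left to ivy.
      At ivy: go left to cedar.
        At cedar: go left to mint.
          At mint: go left to kale.
            kale is a leaf — visit kale.
          Visit mint.
          At mint: no right child.
        Visit cedar.
        At cedar: no right child.
      Visit ivy.
      At ivy: go right to aster.
        At aster: go left to fir.
          At fir: no left child.
          Visit fir.
          At fir: go right to yew.
            yew is a leaf — visit yew.
        Visit aster.
        At aster: no right child.
    Visit rye.
    At rye: go right to tulip.
      At tulip: go left to poppy.
        poppy is a leaf — visit poppy.
      Visit tulip.
      At tulip: go right to bay.
        bay is a leaf — visit bay.
  Visit reed.
  At reed: go right to pear.
    At pear: go left to sage.
      sage is a leaf — visit sage.
    Visit pear.
    At pear: no right child.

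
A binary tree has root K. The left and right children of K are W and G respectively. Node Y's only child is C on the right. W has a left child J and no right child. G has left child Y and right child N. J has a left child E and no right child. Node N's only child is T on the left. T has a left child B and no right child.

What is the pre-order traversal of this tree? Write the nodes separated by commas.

K, W, J, E, G, Y, C, N, T, B

Pre-order visits the node, then its left subtree, then its right subtree.
Visit K.
At K: go left to W.
  Visit W.
  At W: go left to J.
    Visit J.
    At J: go left to E.
      E is a leaf — visit E.
    At J: no right child.
  At W: no right child.
At K: go right to G.
  Visit G.
  At G: go left to Y.
    Visit Y.
    At Y: no left child.
    At Y: go right to C.
      C is a leaf — visit C.
  At G: go right to N.
    Visit N.
    At N: go left to T.
      Visit T.
      At T: go left to B.
        B is a leaf — visit B.
      At T: no right child.
    At N: no right child.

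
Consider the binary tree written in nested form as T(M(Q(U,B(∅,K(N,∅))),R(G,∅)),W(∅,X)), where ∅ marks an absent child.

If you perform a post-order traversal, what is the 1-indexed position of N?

2

Post-order visits the left subtree, then the right subtree, then the node.
At T: go left to M.
  At M: go left to Q.
    At Q: go left to U.
      U is a leaf — visit U.
    At Q: go right to B.
      At B: no left child.
      At B: go right to K.
        At K: go left to N.
          N is a leaf — visit N.
        At K: no right child.
        Visit K.
      Visit B.
    Visit Q.
  At M: go right to R.
    At R: go left to G.
      G is a leaf — visit G.
    At R: no right child.
    Visit R.
  Visit M.
At T: go right to W.
  At W: no left child.
  At W: go right to X.
    X is a leaf — visit X.
  Visit W.
Visit T.
Full post-order sequence: U, N, K, B, Q, G, R, M, X, W, T.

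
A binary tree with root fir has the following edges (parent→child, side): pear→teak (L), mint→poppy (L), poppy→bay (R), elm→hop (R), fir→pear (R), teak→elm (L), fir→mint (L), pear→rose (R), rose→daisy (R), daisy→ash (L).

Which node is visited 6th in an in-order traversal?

In-order visits the left subtree, then the node, then the right subtree.
At fir: go left to mint.
  At mint: go left to poppy.
    At poppy: no left child.
    Visit poppy.
    At poppy: go right to bay.
      bay is a leaf — visit bay.
  Visit mint.
  At mint: no right child.
Visit fir.
At fir: go right to pear.
  At pear: go left to teak.
    At teak: go left to elm.
      At elm: no left child.
      Visit elm.
      At elm: go right to hop.
        hop is a leaf — visit hop.
    Visit teak.
    At teak: no right child.
  Visit pear.
  At pear: go right to rose.
    At rose: no left child.
    Visit rose.
    At rose: go right to daisy.
      At daisy: go left to ash.
        ash is a leaf — visit ash.
      Visit daisy.
      At daisy: no right child.
Full in-order sequence: poppy, bay, mint, fir, elm, hop, teak, pear, rose, ash, daisy.

hop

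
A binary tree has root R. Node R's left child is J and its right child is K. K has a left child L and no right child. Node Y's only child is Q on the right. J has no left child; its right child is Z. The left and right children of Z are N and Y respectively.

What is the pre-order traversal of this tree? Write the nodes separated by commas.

Pre-order visits the node, then its left subtree, then its right subtree.
Visit R.
At R: go left to J.
  Visit J.
  At J: no left child.
  At J: go right to Z.
    Visit Z.
    At Z: go left to N.
      N is a leaf — visit N.
    At Z: go right to Y.
      Visit Y.
      At Y: no left child.
      At Y: go right to Q.
        Q is a leaf — visit Q.
At R: go right to K.
  Visit K.
  At K: go left to L.
    L is a leaf — visit L.
  At K: no right child.

R, J, Z, N, Y, Q, K, L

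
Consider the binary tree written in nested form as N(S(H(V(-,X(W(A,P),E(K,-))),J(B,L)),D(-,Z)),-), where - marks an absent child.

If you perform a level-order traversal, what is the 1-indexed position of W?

Level-order visits nodes level by level from the root, left to right within each level.
Level 0: N
Level 1: S
Level 2: H, D
Level 3: V, J, Z
Level 4: X, B, L
Level 5: W, E
Level 6: A, P, K
Full level-order sequence: N, S, H, D, V, J, Z, X, B, L, W, E, A, P, K.

11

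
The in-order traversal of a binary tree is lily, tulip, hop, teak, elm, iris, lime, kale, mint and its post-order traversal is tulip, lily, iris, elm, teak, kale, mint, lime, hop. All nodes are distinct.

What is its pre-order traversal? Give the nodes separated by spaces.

hop lily tulip lime teak elm iris mint kale

The last element of post-order is the root; it splits in-order into left and right subtrees.
Root hop: left subtree has 2 nodes {lily, tulip}, right has 6 {teak, elm, iris, lime, kale, mint}.
  Root lily: left subtree has 0 nodes { }, right has 1 {tulip}.
  Root lime: left subtree has 3 nodes {teak, elm, iris}, right has 2 {kale, mint}.
    Root teak: left subtree has 0 nodes { }, right has 2 {elm, iris}.
      Root elm: left subtree has 0 nodes { }, right has 1 {iris}.
    Root mint: left subtree has 1 node {kale}, right has 0 { }.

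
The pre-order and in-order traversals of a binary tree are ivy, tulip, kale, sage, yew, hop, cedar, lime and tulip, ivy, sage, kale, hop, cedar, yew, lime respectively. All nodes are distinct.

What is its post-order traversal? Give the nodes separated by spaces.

The first element of pre-order is the root; it splits in-order into left and right subtrees.
Root ivy: left subtree has 1 node {tulip}, right has 6 {sage, kale, hop, cedar, yew, lime}.
  Root kale: left subtree has 1 node {sage}, right has 4 {hop, cedar, yew, lime}.
    Root yew: left subtree has 2 nodes {hop, cedar}, right has 1 {lime}.
      Root hop: left subtree has 0 nodes { }, right has 1 {cedar}.

tulip sage cedar hop lime yew kale ivy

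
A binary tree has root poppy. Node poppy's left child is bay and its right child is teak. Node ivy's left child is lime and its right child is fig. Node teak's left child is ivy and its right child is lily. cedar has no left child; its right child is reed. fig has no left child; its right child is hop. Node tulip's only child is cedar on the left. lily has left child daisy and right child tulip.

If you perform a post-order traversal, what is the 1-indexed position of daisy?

Post-order visits the left subtree, then the right subtree, then the node.
At poppy: go left to bay.
  bay is a leaf — visit bay.
At poppy: go right to teak.
  At teak: go left to ivy.
    At ivy: go left to lime.
      lime is a leaf — visit lime.
    At ivy: go right to fig.
      At fig: no left child.
      At fig: go right to hop.
        hop is a leaf — visit hop.
      Visit fig.
    Visit ivy.
  At teak: go right to lily.
    At lily: go left to daisy.
      daisy is a leaf — visit daisy.
    At lily: go right to tulip.
      At tulip: go left to cedar.
        At cedar: no left child.
        At cedar: go right to reed.
          reed is a leaf — visit reed.
        Visit cedar.
      At tulip: no right child.
      Visit tulip.
    Visit lily.
  Visit teak.
Visit poppy.
Full post-order sequence: bay, lime, hop, fig, ivy, daisy, reed, cedar, tulip, lily, teak, poppy.

6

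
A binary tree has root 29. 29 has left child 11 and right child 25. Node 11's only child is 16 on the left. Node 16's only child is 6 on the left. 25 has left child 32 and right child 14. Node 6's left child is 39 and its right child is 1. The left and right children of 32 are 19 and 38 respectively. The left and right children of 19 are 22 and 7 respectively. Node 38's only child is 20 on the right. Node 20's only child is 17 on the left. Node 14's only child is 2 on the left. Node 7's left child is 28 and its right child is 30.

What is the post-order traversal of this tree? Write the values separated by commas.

Post-order visits the left subtree, then the right subtree, then the node.
At 29: go left to 11.
  At 11: go left to 16.
    At 16: go left to 6.
      At 6: go left to 39.
        39 is a leaf — visit 39.
      At 6: go right to 1.
        1 is a leaf — visit 1.
      Visit 6.
    At 16: no right child.
    Visit 16.
  At 11: no right child.
  Visit 11.
At 29: go right to 25.
  At 25: go left to 32.
    At 32: go left to 19.
      At 19: go left to 22.
        22 is a leaf — visit 22.
      At 19: go right to 7.
        At 7: go left to 28.
          28 is a leaf — visit 28.
        At 7: go right to 30.
          30 is a leaf — visit 30.
        Visit 7.
      Visit 19.
    At 32: go right to 38.
      At 38: no left child.
      At 38: go right to 20.
        At 20: go left to 17.
          17 is a leaf — visit 17.
        At 20: no right child.
        Visit 20.
      Visit 38.
    Visit 32.
  At 25: go right to 14.
    At 14: go left to 2.
      2 is a leaf — visit 2.
    At 14: no right child.
    Visit 14.
  Visit 25.
Visit 29.

39, 1, 6, 16, 11, 22, 28, 30, 7, 19, 17, 20, 38, 32, 2, 14, 25, 29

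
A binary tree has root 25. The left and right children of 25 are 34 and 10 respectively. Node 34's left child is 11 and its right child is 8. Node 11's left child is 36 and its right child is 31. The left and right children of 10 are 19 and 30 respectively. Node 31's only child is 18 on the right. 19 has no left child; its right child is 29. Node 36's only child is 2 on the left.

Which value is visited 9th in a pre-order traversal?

Pre-order visits the node, then its left subtree, then its right subtree.
Visit 25.
At 25: go left to 34.
  Visit 34.
  At 34: go left to 11.
    Visit 11.
    At 11: go left to 36.
      Visit 36.
      At 36: go left to 2.
        2 is a leaf — visit 2.
      At 36: no right child.
    At 11: go right to 31.
      Visit 31.
      At 31: no left child.
      At 31: go right to 18.
        18 is a leaf — visit 18.
  At 34: go right to 8.
    8 is a leaf — visit 8.
At 25: go right to 10.
  Visit 10.
  At 10: go left to 19.
    Visit 19.
    At 19: no left child.
    At 19: go right to 29.
      29 is a leaf — visit 29.
  At 10: go right to 30.
    30 is a leaf — visit 30.
Full pre-order sequence: 25, 34, 11, 36, 2, 31, 18, 8, 10, 19, 29, 30.

10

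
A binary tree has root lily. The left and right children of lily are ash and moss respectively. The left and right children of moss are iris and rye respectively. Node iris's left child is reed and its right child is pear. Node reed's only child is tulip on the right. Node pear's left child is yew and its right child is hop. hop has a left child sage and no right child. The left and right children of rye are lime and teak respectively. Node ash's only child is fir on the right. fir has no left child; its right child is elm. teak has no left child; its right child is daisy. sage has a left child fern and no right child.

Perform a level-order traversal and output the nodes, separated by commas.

Level-order visits nodes level by level from the root, left to right within each level.
Level 0: lily
Level 1: ash, moss
Level 2: fir, iris, rye
Level 3: elm, reed, pear, lime, teak
Level 4: tulip, yew, hop, daisy
Level 5: sage
Level 6: fern

lily, ash, moss, fir, iris, rye, elm, reed, pear, lime, teak, tulip, yew, hop, daisy, sage, fern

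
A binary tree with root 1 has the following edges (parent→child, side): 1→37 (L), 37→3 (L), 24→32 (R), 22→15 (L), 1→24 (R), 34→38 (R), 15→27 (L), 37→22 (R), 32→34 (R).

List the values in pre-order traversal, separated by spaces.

1 37 3 22 15 27 24 32 34 38

Pre-order visits the node, then its left subtree, then its right subtree.
Visit 1.
At 1: go left to 37.
  Visit 37.
  At 37: go left to 3.
    3 is a leaf — visit 3.
  At 37: go right to 22.
    Visit 22.
    At 22: go left to 15.
      Visit 15.
      At 15: go left to 27.
        27 is a leaf — visit 27.
      At 15: no right child.
    At 22: no right child.
At 1: go right to 24.
  Visit 24.
  At 24: no left child.
  At 24: go right to 32.
    Visit 32.
    At 32: no left child.
    At 32: go right to 34.
      Visit 34.
      At 34: no left child.
      At 34: go right to 38.
        38 is a leaf — visit 38.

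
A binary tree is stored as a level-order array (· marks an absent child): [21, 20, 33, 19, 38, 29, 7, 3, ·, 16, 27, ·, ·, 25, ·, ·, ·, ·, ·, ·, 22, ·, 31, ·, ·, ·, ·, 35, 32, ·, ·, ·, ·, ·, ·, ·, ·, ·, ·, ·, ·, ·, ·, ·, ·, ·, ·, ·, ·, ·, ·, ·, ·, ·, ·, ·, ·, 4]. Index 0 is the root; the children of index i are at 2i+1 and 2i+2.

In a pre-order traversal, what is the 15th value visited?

Pre-order visits the node, then its left subtree, then its right subtree.
Visit 21.
At 21: go left to 20.
  Visit 20.
  At 20: go left to 19.
    Visit 19.
    At 19: go left to 3.
      3 is a leaf — visit 3.
    At 19: no right child.
  At 20: go right to 38.
    Visit 38.
    At 38: go left to 16.
      Visit 16.
      At 16: no left child.
      At 16: go right to 22.
        22 is a leaf — visit 22.
    At 38: go right to 27.
      Visit 27.
      At 27: no left child.
      At 27: go right to 31.
        31 is a leaf — visit 31.
At 21: go right to 33.
  Visit 33.
  At 33: go left to 29.
    29 is a leaf — visit 29.
  At 33: go right to 7.
    Visit 7.
    At 7: go left to 25.
      Visit 25.
      At 25: go left to 35.
        35 is a leaf — visit 35.
      At 25: go right to 32.
        Visit 32.
        At 32: go left to 4.
          4 is a leaf — visit 4.
        At 32: no right child.
    At 7: no right child.
Full pre-order sequence: 21, 20, 19, 3, 38, 16, 22, 27, 31, 33, 29, 7, 25, 35, 32, 4.

32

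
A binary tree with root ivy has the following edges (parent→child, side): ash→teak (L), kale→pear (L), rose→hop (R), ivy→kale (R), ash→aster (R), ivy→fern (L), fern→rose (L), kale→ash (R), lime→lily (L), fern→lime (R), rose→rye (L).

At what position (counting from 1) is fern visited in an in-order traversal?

In-order visits the left subtree, then the node, then the right subtree.
At ivy: go left to fern.
  At fern: go left to rose.
    At rose: go left to rye.
      rye is a leaf — visit rye.
    Visit rose.
    At rose: go right to hop.
      hop is a leaf — visit hop.
  Visit fern.
  At fern: go right to lime.
    At lime: go left to lily.
      lily is a leaf — visit lily.
    Visit lime.
    At lime: no right child.
Visit ivy.
At ivy: go right to kale.
  At kale: go left to pear.
    pear is a leaf — visit pear.
  Visit kale.
  At kale: go right to ash.
    At ash: go left to teak.
      teak is a leaf — visit teak.
    Visit ash.
    At ash: go right to aster.
      aster is a leaf — visit aster.
Full in-order sequence: rye, rose, hop, fern, lily, lime, ivy, pear, kale, teak, ash, aster.

4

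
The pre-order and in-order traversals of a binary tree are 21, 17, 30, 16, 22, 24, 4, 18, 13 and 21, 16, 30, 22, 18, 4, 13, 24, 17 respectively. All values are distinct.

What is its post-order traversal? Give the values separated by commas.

The first element of pre-order is the root; it splits in-order into left and right subtrees.
Root 21: left subtree has 0 nodes { }, right has 8 {16, 30, 22, 18, 4, 13, 24, 17}.
  Root 17: left subtree has 7 nodes {16, 30, 22, 18, 4, 13, 24}, right has 0 { }.
    Root 30: left subtree has 1 node {16}, right has 5 {22, 18, 4, 13, 24}.
      Root 22: left subtree has 0 nodes { }, right has 4 {18, 4, 13, 24}.
        Root 24: left subtree has 3 nodes {18, 4, 13}, right has 0 { }.
          Root 4: left subtree has 1 node {18}, right has 1 {13}.

16, 18, 13, 4, 24, 22, 30, 17, 21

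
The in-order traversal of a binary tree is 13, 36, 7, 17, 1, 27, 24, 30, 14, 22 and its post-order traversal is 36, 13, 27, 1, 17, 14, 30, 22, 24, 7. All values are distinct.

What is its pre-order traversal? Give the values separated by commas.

The last element of post-order is the root; it splits in-order into left and right subtrees.
Root 7: left subtree has 2 nodes {13, 36}, right has 7 {17, 1, 27, 24, 30, 14, 22}.
  Root 13: left subtree has 0 nodes { }, right has 1 {36}.
  Root 24: left subtree has 3 nodes {17, 1, 27}, right has 3 {30, 14, 22}.
    Root 17: left subtree has 0 nodes { }, right has 2 {1, 27}.
      Root 1: left subtree has 0 nodes { }, right has 1 {27}.
    Root 22: left subtree has 2 nodes {30, 14}, right has 0 { }.
      Root 30: left subtree has 0 nodes { }, right has 1 {14}.

7, 13, 36, 24, 17, 1, 27, 22, 30, 14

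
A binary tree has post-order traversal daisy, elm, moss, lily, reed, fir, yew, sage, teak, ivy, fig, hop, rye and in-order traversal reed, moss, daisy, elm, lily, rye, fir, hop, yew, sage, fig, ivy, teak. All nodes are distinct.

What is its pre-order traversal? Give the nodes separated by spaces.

rye reed lily moss elm daisy hop fir fig sage yew ivy teak

The last element of post-order is the root; it splits in-order into left and right subtrees.
Root rye: left subtree has 5 nodes {reed, moss, daisy, elm, lily}, right has 7 {fir, hop, yew, sage, fig, ivy, teak}.
  Root reed: left subtree has 0 nodes { }, right has 4 {moss, daisy, elm, lily}.
    Root lily: left subtree has 3 nodes {moss, daisy, elm}, right has 0 { }.
      Root moss: left subtree has 0 nodes { }, right has 2 {daisy, elm}.
        Root elm: left subtree has 1 node {daisy}, right has 0 { }.
  Root hop: left subtree has 1 node {fir}, right has 5 {yew, sage, fig, ivy, teak}.
    Root fig: left subtree has 2 nodes {yew, sage}, right has 2 {ivy, teak}.
      Root sage: left subtree has 1 node {yew}, right has 0 { }.
      Root ivy: left subtree has 0 nodes { }, right has 1 {teak}.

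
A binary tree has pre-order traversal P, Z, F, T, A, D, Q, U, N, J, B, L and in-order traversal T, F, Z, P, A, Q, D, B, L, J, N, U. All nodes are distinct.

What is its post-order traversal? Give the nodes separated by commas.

The first element of pre-order is the root; it splits in-order into left and right subtrees.
Root P: left subtree has 3 nodes {T, F, Z}, right has 8 {A, Q, D, B, L, J, N, U}.
  Root Z: left subtree has 2 nodes {T, F}, right has 0 { }.
    Root F: left subtree has 1 node {T}, right has 0 { }.
  Root A: left subtree has 0 nodes { }, right has 7 {Q, D, B, L, J, N, U}.
    Root D: left subtree has 1 node {Q}, right has 5 {B, L, J, N, U}.
      Root U: left subtree has 4 nodes {B, L, J, N}, right has 0 { }.
        Root N: left subtree has 3 nodes {B, L, J}, right has 0 { }.
          Root J: left subtree has 2 nodes {B, L}, right has 0 { }.
            Root B: left subtree has 0 nodes { }, right has 1 {L}.

T, F, Z, Q, L, B, J, N, U, D, A, P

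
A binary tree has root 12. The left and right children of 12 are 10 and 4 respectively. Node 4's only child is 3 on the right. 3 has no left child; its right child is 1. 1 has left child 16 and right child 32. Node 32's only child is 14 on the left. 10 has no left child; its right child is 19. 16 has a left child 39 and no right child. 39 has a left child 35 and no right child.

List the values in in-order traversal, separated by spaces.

10 19 12 4 3 35 39 16 1 14 32

In-order visits the left subtree, then the node, then the right subtree.
At 12: go left to 10.
  At 10: no left child.
  Visit 10.
  At 10: go right to 19.
    19 is a leaf — visit 19.
Visit 12.
At 12: go right to 4.
  At 4: no left child.
  Visit 4.
  At 4: go right to 3.
    At 3: no left child.
    Visit 3.
    At 3: go right to 1.
      At 1: go left to 16.
        At 16: go left to 39.
          At 39: go left to 35.
            35 is a leaf — visit 35.
          Visit 39.
          At 39: no right child.
        Visit 16.
        At 16: no right child.
      Visit 1.
      At 1: go right to 32.
        At 32: go left to 14.
          14 is a leaf — visit 14.
        Visit 32.
        At 32: no right child.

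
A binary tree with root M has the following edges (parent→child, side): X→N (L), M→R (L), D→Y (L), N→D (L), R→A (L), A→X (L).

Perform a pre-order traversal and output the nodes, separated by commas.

Pre-order visits the node, then its left subtree, then its right subtree.
Visit M.
At M: go left to R.
  Visit R.
  At R: go left to A.
    Visit A.
    At A: go left to X.
      Visit X.
      At X: go left to N.
        Visit N.
        At N: go left to D.
          Visit D.
          At D: go left to Y.
            Y is a leaf — visit Y.
          At D: no right child.
        At N: no right child.
      At X: no right child.
    At A: no right child.
  At R: no right child.
At M: no right child.

M, R, A, X, N, D, Y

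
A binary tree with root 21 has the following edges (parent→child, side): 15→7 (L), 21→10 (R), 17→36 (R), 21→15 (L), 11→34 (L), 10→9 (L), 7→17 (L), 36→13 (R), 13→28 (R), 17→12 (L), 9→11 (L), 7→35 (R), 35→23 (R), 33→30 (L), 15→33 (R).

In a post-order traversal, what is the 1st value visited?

Post-order visits the left subtree, then the right subtree, then the node.
At 21: go left to 15.
  At 15: go left to 7.
    At 7: go left to 17.
      At 17: go left to 12.
        12 is a leaf — visit 12.
      At 17: go right to 36.
        At 36: no left child.
        At 36: go right to 13.
          At 13: no left child.
          At 13: go right to 28.
            28 is a leaf — visit 28.
          Visit 13.
        Visit 36.
      Visit 17.
    At 7: go right to 35.
      At 35: no left child.
      At 35: go right to 23.
        23 is a leaf — visit 23.
      Visit 35.
    Visit 7.
  At 15: go right to 33.
    At 33: go left to 30.
      30 is a leaf — visit 30.
    At 33: no right child.
    Visit 33.
  Visit 15.
At 21: go right to 10.
  At 10: go left to 9.
    At 9: go left to 11.
      At 11: go left to 34.
        34 is a leaf — visit 34.
      At 11: no right child.
      Visit 11.
    At 9: no right child.
    Visit 9.
  At 10: no right child.
  Visit 10.
Visit 21.
Full post-order sequence: 12, 28, 13, 36, 17, 23, 35, 7, 30, 33, 15, 34, 11, 9, 10, 21.

12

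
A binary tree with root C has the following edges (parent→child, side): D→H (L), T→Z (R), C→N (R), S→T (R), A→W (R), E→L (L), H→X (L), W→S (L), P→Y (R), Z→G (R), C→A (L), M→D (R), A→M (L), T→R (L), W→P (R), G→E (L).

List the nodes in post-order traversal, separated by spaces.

Post-order visits the left subtree, then the right subtree, then the node.
At C: go left to A.
  At A: go left to M.
    At M: no left child.
    At M: go right to D.
      At D: go left to H.
        At H: go left to X.
          X is a leaf — visit X.
        At H: no right child.
        Visit H.
      At D: no right child.
      Visit D.
    Visit M.
  At A: go right to W.
    At W: go left to S.
      At S: no left child.
      At S: go right to T.
        At T: go left to R.
          R is a leaf — visit R.
        At T: go right to Z.
          At Z: no left child.
          At Z: go right to G.
            At G: go left to E.
              At E: go left to L.
                L is a leaf — visit L.
              At E: no right child.
              Visit E.
            At G: no right child.
            Visit G.
          Visit Z.
        Visit T.
      Visit S.
    At W: go right to P.
      At P: no left child.
      At P: go right to Y.
        Y is a leaf — visit Y.
      Visit P.
    Visit W.
  Visit A.
At C: go right to N.
  N is a leaf — visit N.
Visit C.

X H D M R L E G Z T S Y P W A N C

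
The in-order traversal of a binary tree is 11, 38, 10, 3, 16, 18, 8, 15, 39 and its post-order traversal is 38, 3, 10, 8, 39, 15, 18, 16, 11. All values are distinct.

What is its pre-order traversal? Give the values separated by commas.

The last element of post-order is the root; it splits in-order into left and right subtrees.
Root 11: left subtree has 0 nodes { }, right has 8 {38, 10, 3, 16, 18, 8, 15, 39}.
  Root 16: left subtree has 3 nodes {38, 10, 3}, right has 4 {18, 8, 15, 39}.
    Root 10: left subtree has 1 node {38}, right has 1 {3}.
    Root 18: left subtree has 0 nodes { }, right has 3 {8, 15, 39}.
      Root 15: left subtree has 1 node {8}, right has 1 {39}.

11, 16, 10, 38, 3, 18, 15, 8, 39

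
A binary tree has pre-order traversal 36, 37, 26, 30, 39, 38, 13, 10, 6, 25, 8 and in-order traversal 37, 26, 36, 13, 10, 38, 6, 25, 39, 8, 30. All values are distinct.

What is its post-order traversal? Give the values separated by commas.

The first element of pre-order is the root; it splits in-order into left and right subtrees.
Root 36: left subtree has 2 nodes {37, 26}, right has 8 {13, 10, 38, 6, 25, 39, 8, 30}.
  Root 37: left subtree has 0 nodes { }, right has 1 {26}.
  Root 30: left subtree has 7 nodes {13, 10, 38, 6, 25, 39, 8}, right has 0 { }.
    Root 39: left subtree has 5 nodes {13, 10, 38, 6, 25}, right has 1 {8}.
      Root 38: left subtree has 2 nodes {13, 10}, right has 2 {6, 25}.
        Root 13: left subtree has 0 nodes { }, right has 1 {10}.
        Root 6: left subtree has 0 nodes { }, right has 1 {25}.

26, 37, 10, 13, 25, 6, 38, 8, 39, 30, 36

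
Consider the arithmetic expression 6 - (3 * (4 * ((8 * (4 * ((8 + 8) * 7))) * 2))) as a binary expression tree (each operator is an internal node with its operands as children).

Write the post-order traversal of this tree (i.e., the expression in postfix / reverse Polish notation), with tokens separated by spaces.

6 3 4 8 4 8 8 + 7 * * * 2 * * * -

Post-order on an expression tree gives postfix notation: for each operator, emit left operand, right operand, then the operator.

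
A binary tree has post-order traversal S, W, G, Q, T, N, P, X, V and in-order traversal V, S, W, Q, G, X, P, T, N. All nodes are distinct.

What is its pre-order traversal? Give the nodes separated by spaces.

The last element of post-order is the root; it splits in-order into left and right subtrees.
Root V: left subtree has 0 nodes { }, right has 8 {S, W, Q, G, X, P, T, N}.
  Root X: left subtree has 4 nodes {S, W, Q, G}, right has 3 {P, T, N}.
    Root Q: left subtree has 2 nodes {S, W}, right has 1 {G}.
      Root W: left subtree has 1 node {S}, right has 0 { }.
    Root P: left subtree has 0 nodes { }, right has 2 {T, N}.
      Root N: left subtree has 1 node {T}, right has 0 { }.

V X Q W S G P N T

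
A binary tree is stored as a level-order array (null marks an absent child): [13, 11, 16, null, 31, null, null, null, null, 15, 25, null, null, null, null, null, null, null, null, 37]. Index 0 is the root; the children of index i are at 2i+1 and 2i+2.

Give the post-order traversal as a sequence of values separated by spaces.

37 15 25 31 11 16 13

Post-order visits the left subtree, then the right subtree, then the node.
At 13: go left to 11.
  At 11: no left child.
  At 11: go right to 31.
    At 31: go left to 15.
      At 15: go left to 37.
        37 is a leaf — visit 37.
      At 15: no right child.
      Visit 15.
    At 31: go right to 25.
      25 is a leaf — visit 25.
    Visit 31.
  Visit 11.
At 13: go right to 16.
  16 is a leaf — visit 16.
Visit 13.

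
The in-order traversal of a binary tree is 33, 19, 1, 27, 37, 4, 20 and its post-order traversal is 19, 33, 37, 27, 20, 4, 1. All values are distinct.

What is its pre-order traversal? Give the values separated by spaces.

The last element of post-order is the root; it splits in-order into left and right subtrees.
Root 1: left subtree has 2 nodes {33, 19}, right has 4 {27, 37, 4, 20}.
  Root 33: left subtree has 0 nodes { }, right has 1 {19}.
  Root 4: left subtree has 2 nodes {27, 37}, right has 1 {20}.
    Root 27: left subtree has 0 nodes { }, right has 1 {37}.

1 33 19 4 27 37 20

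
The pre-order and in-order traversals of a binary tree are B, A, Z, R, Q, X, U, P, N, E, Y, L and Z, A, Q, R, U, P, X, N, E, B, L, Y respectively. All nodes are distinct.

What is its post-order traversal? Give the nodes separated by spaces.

The first element of pre-order is the root; it splits in-order into left and right subtrees.
Root B: left subtree has 9 nodes {Z, A, Q, R, U, P, X, N, E}, right has 2 {L, Y}.
  Root A: left subtree has 1 node {Z}, right has 7 {Q, R, U, P, X, N, E}.
    Root R: left subtree has 1 node {Q}, right has 5 {U, P, X, N, E}.
      Root X: left subtree has 2 nodes {U, P}, right has 2 {N, E}.
        Root U: left subtree has 0 nodes { }, right has 1 {P}.
        Root N: left subtree has 0 nodes { }, right has 1 {E}.
  Root Y: left subtree has 1 node {L}, right has 0 { }.

Z Q P U E N X R A L Y B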